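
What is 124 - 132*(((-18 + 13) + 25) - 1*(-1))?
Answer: -2648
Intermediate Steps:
124 - 132*(((-18 + 13) + 25) - 1*(-1)) = 124 - 132*((-5 + 25) + 1) = 124 - 132*(20 + 1) = 124 - 132*21 = 124 - 2772 = -2648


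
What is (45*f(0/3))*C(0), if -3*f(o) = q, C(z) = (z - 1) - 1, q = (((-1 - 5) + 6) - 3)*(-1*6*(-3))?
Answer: -1620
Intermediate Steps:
q = -54 (q = ((-6 + 6) - 3)*(-6*(-3)) = (0 - 3)*18 = -3*18 = -54)
C(z) = -2 + z (C(z) = (-1 + z) - 1 = -2 + z)
f(o) = 18 (f(o) = -⅓*(-54) = 18)
(45*f(0/3))*C(0) = (45*18)*(-2 + 0) = 810*(-2) = -1620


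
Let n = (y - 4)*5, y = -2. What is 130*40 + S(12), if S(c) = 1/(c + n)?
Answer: 93599/18 ≈ 5199.9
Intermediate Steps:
n = -30 (n = (-2 - 4)*5 = -6*5 = -30)
S(c) = 1/(-30 + c) (S(c) = 1/(c - 30) = 1/(-30 + c))
130*40 + S(12) = 130*40 + 1/(-30 + 12) = 5200 + 1/(-18) = 5200 - 1/18 = 93599/18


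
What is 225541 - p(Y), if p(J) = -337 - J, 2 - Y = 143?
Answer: 225737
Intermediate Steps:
Y = -141 (Y = 2 - 1*143 = 2 - 143 = -141)
225541 - p(Y) = 225541 - (-337 - 1*(-141)) = 225541 - (-337 + 141) = 225541 - 1*(-196) = 225541 + 196 = 225737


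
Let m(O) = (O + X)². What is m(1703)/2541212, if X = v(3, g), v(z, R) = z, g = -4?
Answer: 727609/635303 ≈ 1.1453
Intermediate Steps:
X = 3
m(O) = (3 + O)² (m(O) = (O + 3)² = (3 + O)²)
m(1703)/2541212 = (3 + 1703)²/2541212 = 1706²*(1/2541212) = 2910436*(1/2541212) = 727609/635303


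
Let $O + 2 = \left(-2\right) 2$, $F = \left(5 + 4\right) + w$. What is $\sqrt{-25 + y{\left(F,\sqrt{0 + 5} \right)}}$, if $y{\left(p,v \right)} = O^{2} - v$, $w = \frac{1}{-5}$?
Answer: $\sqrt{11 - \sqrt{5}} \approx 2.9604$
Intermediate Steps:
$w = - \frac{1}{5} \approx -0.2$
$F = \frac{44}{5}$ ($F = \left(5 + 4\right) - \frac{1}{5} = 9 - \frac{1}{5} = \frac{44}{5} \approx 8.8$)
$O = -6$ ($O = -2 - 4 = -6$)
$y{\left(p,v \right)} = 36 - v$ ($y{\left(p,v \right)} = \left(-6\right)^{2} - v = 36 - v$)
$\sqrt{-25 + y{\left(F,\sqrt{0 + 5} \right)}} = \sqrt{-25 + \left(36 - \sqrt{0 + 5}\right)} = \sqrt{-25 + \left(36 - \sqrt{5}\right)} = \sqrt{11 - \sqrt{5}}$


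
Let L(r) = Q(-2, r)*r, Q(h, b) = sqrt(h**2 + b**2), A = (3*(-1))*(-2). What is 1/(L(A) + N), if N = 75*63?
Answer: 105/496093 - 4*sqrt(10)/7441395 ≈ 0.00020995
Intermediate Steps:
A = 6 (A = -3*(-2) = 6)
Q(h, b) = sqrt(b**2 + h**2)
L(r) = r*sqrt(4 + r**2) (L(r) = sqrt(r**2 + (-2)**2)*r = sqrt(r**2 + 4)*r = sqrt(4 + r**2)*r = r*sqrt(4 + r**2))
N = 4725
1/(L(A) + N) = 1/(6*sqrt(4 + 6**2) + 4725) = 1/(6*sqrt(4 + 36) + 4725) = 1/(6*sqrt(40) + 4725) = 1/(6*(2*sqrt(10)) + 4725) = 1/(12*sqrt(10) + 4725) = 1/(4725 + 12*sqrt(10))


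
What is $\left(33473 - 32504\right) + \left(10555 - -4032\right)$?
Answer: $15556$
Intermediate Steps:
$\left(33473 - 32504\right) + \left(10555 - -4032\right) = 969 + \left(10555 + 4032\right) = 969 + 14587 = 15556$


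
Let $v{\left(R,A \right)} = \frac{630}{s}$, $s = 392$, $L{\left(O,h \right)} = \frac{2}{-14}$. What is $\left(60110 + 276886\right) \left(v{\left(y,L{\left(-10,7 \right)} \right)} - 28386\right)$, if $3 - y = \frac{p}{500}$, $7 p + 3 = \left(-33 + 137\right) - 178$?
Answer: $- \frac{66957987987}{7} \approx -9.5654 \cdot 10^{9}$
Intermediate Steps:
$p = -11$ ($p = - \frac{3}{7} + \frac{\left(-33 + 137\right) - 178}{7} = - \frac{3}{7} + \frac{104 - 178}{7} = - \frac{3}{7} + \frac{1}{7} \left(-74\right) = - \frac{3}{7} - \frac{74}{7} = -11$)
$L{\left(O,h \right)} = - \frac{1}{7}$ ($L{\left(O,h \right)} = 2 \left(- \frac{1}{14}\right) = - \frac{1}{7}$)
$y = \frac{1511}{500}$ ($y = 3 - - \frac{11}{500} = 3 + \frac{11}{500} = \frac{1511}{500} \approx 3.022$)
$v{\left(R,A \right)} = \frac{45}{28}$ ($v{\left(R,A \right)} = \frac{630}{392} = 630 \cdot \frac{1}{392} = \frac{45}{28}$)
$\left(60110 + 276886\right) \left(v{\left(y,L{\left(-10,7 \right)} \right)} - 28386\right) = \left(60110 + 276886\right) \left(\frac{45}{28} - 28386\right) = 336996 \left(- \frac{794763}{28}\right) = - \frac{66957987987}{7}$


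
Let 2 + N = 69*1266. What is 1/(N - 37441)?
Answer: 1/49911 ≈ 2.0036e-5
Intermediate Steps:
N = 87352 (N = -2 + 69*1266 = -2 + 87354 = 87352)
1/(N - 37441) = 1/(87352 - 37441) = 1/49911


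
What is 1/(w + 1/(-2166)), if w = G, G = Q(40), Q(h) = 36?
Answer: 2166/77975 ≈ 0.027778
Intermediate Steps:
G = 36
w = 36
1/(w + 1/(-2166)) = 1/(36 + 1/(-2166)) = 1/(36 - 1/2166) = 1/(77975/2166) = 2166/77975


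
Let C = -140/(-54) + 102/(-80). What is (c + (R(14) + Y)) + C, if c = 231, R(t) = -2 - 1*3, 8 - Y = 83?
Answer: 164503/1080 ≈ 152.32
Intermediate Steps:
Y = -75 (Y = 8 - 1*83 = 8 - 83 = -75)
R(t) = -5 (R(t) = -2 - 3 = -5)
C = 1423/1080 (C = -140*(-1/54) + 102*(-1/80) = 70/27 - 51/40 = 1423/1080 ≈ 1.3176)
(c + (R(14) + Y)) + C = (231 + (-5 - 75)) + 1423/1080 = (231 - 80) + 1423/1080 = 151 + 1423/1080 = 164503/1080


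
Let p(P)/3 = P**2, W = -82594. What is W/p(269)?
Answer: -82594/217083 ≈ -0.38047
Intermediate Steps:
p(P) = 3*P**2
W/p(269) = -82594/(3*269**2) = -82594/(3*72361) = -82594/217083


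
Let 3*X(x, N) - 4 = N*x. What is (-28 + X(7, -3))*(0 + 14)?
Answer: -1414/3 ≈ -471.33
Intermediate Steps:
X(x, N) = 4/3 + N*x/3 (X(x, N) = 4/3 + (N*x)/3 = 4/3 + N*x/3)
(-28 + X(7, -3))*(0 + 14) = (-28 + (4/3 + (1/3)*(-3)*7))*(0 + 14) = (-28 + (4/3 - 7))*14 = (-28 - 17/3)*14 = -101/3*14 = -1414/3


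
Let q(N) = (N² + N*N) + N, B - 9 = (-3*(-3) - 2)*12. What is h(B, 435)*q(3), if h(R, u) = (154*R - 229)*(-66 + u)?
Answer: 109206657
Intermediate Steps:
B = 93 (B = 9 + (-3*(-3) - 2)*12 = 9 + (9 - 2)*12 = 9 + 7*12 = 9 + 84 = 93)
q(N) = N + 2*N² (q(N) = (N² + N²) + N = 2*N² + N = N + 2*N²)
h(R, u) = (-229 + 154*R)*(-66 + u)
h(B, 435)*q(3) = (15114 - 10164*93 - 229*435 + 154*93*435)*(3*(1 + 2*3)) = (15114 - 945252 - 99615 + 6230070)*(3*(1 + 6)) = 5200317*(3*7) = 5200317*21 = 109206657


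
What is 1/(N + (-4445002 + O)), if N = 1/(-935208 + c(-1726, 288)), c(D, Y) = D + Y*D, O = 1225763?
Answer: -1434022/4616459549259 ≈ -3.1063e-7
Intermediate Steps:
c(D, Y) = D + D*Y
N = -1/1434022 (N = 1/(-935208 - 1726*(1 + 288)) = 1/(-935208 - 1726*289) = 1/(-935208 - 498814) = 1/(-1434022) = -1/1434022 ≈ -6.9734e-7)
1/(N + (-4445002 + O)) = 1/(-1/1434022 + (-4445002 + 1225763)) = 1/(-1/1434022 - 3219239) = 1/(-4616459549259/1434022) = -1434022/4616459549259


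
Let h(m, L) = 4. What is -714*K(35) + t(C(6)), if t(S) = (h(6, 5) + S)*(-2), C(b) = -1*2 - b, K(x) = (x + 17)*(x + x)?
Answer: -2598952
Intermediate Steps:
K(x) = 2*x*(17 + x) (K(x) = (17 + x)*(2*x) = 2*x*(17 + x))
C(b) = -2 - b
t(S) = -8 - 2*S (t(S) = (4 + S)*(-2) = -8 - 2*S)
-714*K(35) + t(C(6)) = -1428*35*(17 + 35) + (-8 - 2*(-2 - 1*6)) = -1428*35*52 + (-8 - 2*(-2 - 6)) = -714*3640 + (-8 - 2*(-8)) = -2598960 + (-8 + 16) = -2598960 + 8 = -2598952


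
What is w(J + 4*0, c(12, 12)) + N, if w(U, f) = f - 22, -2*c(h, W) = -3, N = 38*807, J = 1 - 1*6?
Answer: 61291/2 ≈ 30646.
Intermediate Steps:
J = -5 (J = 1 - 6 = -5)
N = 30666
c(h, W) = 3/2 (c(h, W) = -½*(-3) = 3/2)
w(U, f) = -22 + f
w(J + 4*0, c(12, 12)) + N = (-22 + 3/2) + 30666 = -41/2 + 30666 = 61291/2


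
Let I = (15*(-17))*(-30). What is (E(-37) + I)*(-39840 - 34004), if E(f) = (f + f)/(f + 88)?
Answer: -28804772144/51 ≈ -5.6480e+8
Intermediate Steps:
I = 7650 (I = -255*(-30) = 7650)
E(f) = 2*f/(88 + f) (E(f) = (2*f)/(88 + f) = 2*f/(88 + f))
(E(-37) + I)*(-39840 - 34004) = (2*(-37)/(88 - 37) + 7650)*(-39840 - 34004) = (2*(-37)/51 + 7650)*(-73844) = (2*(-37)*(1/51) + 7650)*(-73844) = (-74/51 + 7650)*(-73844) = (390076/51)*(-73844) = -28804772144/51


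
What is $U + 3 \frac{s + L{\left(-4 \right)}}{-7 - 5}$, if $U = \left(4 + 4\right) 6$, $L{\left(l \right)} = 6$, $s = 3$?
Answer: $\frac{183}{4} \approx 45.75$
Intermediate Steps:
$U = 48$ ($U = 8 \cdot 6 = 48$)
$U + 3 \frac{s + L{\left(-4 \right)}}{-7 - 5} = 48 + 3 \frac{3 + 6}{-7 - 5} = 48 + 3 \frac{9}{-12} = 48 + 3 \cdot 9 \left(- \frac{1}{12}\right) = 48 + 3 \left(- \frac{3}{4}\right) = 48 - \frac{9}{4} = \frac{183}{4}$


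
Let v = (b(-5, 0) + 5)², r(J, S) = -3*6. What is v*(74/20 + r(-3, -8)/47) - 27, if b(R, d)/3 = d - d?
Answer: 5257/94 ≈ 55.926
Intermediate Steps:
b(R, d) = 0 (b(R, d) = 3*(d - d) = 3*0 = 0)
r(J, S) = -18
v = 25 (v = (0 + 5)² = 5² = 25)
v*(74/20 + r(-3, -8)/47) - 27 = 25*(74/20 - 18/47) - 27 = 25*(74*(1/20) - 18*1/47) - 27 = 25*(37/10 - 18/47) - 27 = 25*(1559/470) - 27 = 7795/94 - 27 = 5257/94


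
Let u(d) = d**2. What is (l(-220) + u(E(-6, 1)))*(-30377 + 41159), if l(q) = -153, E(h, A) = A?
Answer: -1638864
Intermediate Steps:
(l(-220) + u(E(-6, 1)))*(-30377 + 41159) = (-153 + 1**2)*(-30377 + 41159) = (-153 + 1)*10782 = -152*10782 = -1638864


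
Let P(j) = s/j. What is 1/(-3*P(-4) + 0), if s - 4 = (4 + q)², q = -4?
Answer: ⅓ ≈ 0.33333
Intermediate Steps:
s = 4 (s = 4 + (4 - 4)² = 4 + 0² = 4 + 0 = 4)
P(j) = 4/j
1/(-3*P(-4) + 0) = 1/(-12/(-4) + 0) = 1/(-12*(-1)/4 + 0) = 1/(-3*(-1) + 0) = 1/(3 + 0) = 1/3 = ⅓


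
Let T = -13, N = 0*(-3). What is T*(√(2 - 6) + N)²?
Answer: 52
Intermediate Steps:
N = 0
T*(√(2 - 6) + N)² = -13*(√(2 - 6) + 0)² = -13*(√(-4) + 0)² = -13*(2*I + 0)² = -13*(2*I)² = -13*(-4) = 52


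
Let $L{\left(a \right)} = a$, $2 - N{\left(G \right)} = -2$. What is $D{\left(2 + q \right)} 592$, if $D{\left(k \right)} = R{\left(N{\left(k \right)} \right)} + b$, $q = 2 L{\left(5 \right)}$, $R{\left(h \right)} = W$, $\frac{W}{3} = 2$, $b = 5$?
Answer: $6512$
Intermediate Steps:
$N{\left(G \right)} = 4$ ($N{\left(G \right)} = 2 - -2 = 2 + 2 = 4$)
$W = 6$ ($W = 3 \cdot 2 = 6$)
$R{\left(h \right)} = 6$
$q = 10$ ($q = 2 \cdot 5 = 10$)
$D{\left(k \right)} = 11$ ($D{\left(k \right)} = 6 + 5 = 11$)
$D{\left(2 + q \right)} 592 = 11 \cdot 592 = 6512$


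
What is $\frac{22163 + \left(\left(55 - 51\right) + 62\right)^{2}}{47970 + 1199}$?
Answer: $\frac{26519}{49169} \approx 0.53934$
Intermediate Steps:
$\frac{22163 + \left(\left(55 - 51\right) + 62\right)^{2}}{47970 + 1199} = \frac{22163 + \left(\left(55 - 51\right) + 62\right)^{2}}{49169} = \left(22163 + \left(4 + 62\right)^{2}\right) \frac{1}{49169} = \left(22163 + 66^{2}\right) \frac{1}{49169} = \left(22163 + 4356\right) \frac{1}{49169} = 26519 \cdot \frac{1}{49169} = \frac{26519}{49169}$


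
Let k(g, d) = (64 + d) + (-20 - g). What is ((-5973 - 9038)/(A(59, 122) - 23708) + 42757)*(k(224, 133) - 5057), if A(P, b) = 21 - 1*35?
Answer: -89258097720/409 ≈ -2.1823e+8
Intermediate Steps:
k(g, d) = 44 + d - g
A(P, b) = -14 (A(P, b) = 21 - 35 = -14)
((-5973 - 9038)/(A(59, 122) - 23708) + 42757)*(k(224, 133) - 5057) = ((-5973 - 9038)/(-14 - 23708) + 42757)*((44 + 133 - 1*224) - 5057) = (-15011/(-23722) + 42757)*((44 + 133 - 224) - 5057) = (-15011*(-1/23722) + 42757)*(-47 - 5057) = (15011/23722 + 42757)*(-5104) = (1014296565/23722)*(-5104) = -89258097720/409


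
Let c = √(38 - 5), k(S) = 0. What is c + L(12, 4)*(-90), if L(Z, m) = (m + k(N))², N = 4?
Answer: -1440 + √33 ≈ -1434.3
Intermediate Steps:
c = √33 ≈ 5.7446
L(Z, m) = m² (L(Z, m) = (m + 0)² = m²)
c + L(12, 4)*(-90) = √33 + 4²*(-90) = √33 + 16*(-90) = √33 - 1440 = -1440 + √33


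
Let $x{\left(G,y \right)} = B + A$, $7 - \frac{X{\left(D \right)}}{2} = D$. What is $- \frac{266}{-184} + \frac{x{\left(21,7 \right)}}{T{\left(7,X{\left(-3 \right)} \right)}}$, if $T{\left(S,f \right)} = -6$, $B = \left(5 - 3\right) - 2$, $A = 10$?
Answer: $- \frac{61}{276} \approx -0.22101$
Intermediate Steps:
$X{\left(D \right)} = 14 - 2 D$
$B = 0$ ($B = 2 - 2 = 0$)
$x{\left(G,y \right)} = 10$ ($x{\left(G,y \right)} = 0 + 10 = 10$)
$- \frac{266}{-184} + \frac{x{\left(21,7 \right)}}{T{\left(7,X{\left(-3 \right)} \right)}} = - \frac{266}{-184} + \frac{10}{-6} = \left(-266\right) \left(- \frac{1}{184}\right) + 10 \left(- \frac{1}{6}\right) = \frac{133}{92} - \frac{5}{3} = - \frac{61}{276}$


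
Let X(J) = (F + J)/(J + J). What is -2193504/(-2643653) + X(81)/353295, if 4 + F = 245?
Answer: 62771699278213/75653140317435 ≈ 0.82973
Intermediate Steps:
F = 241 (F = -4 + 245 = 241)
X(J) = (241 + J)/(2*J) (X(J) = (241 + J)/(J + J) = (241 + J)/((2*J)) = (241 + J)*(1/(2*J)) = (241 + J)/(2*J))
-2193504/(-2643653) + X(81)/353295 = -2193504/(-2643653) + ((½)*(241 + 81)/81)/353295 = -2193504*(-1/2643653) + ((½)*(1/81)*322)*(1/353295) = 2193504/2643653 + (161/81)*(1/353295) = 2193504/2643653 + 161/28616895 = 62771699278213/75653140317435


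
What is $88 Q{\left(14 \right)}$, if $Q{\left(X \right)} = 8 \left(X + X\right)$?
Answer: $19712$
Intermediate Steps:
$Q{\left(X \right)} = 16 X$ ($Q{\left(X \right)} = 8 \cdot 2 X = 16 X$)
$88 Q{\left(14 \right)} = 88 \cdot 16 \cdot 14 = 88 \cdot 224 = 19712$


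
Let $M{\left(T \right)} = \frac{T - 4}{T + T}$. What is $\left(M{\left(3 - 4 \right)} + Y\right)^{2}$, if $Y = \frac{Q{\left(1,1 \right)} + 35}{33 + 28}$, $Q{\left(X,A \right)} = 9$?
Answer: $\frac{154449}{14884} \approx 10.377$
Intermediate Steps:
$M{\left(T \right)} = \frac{-4 + T}{2 T}$
$Y = \frac{44}{61}$ ($Y = \frac{9 + 35}{33 + 28} = \frac{44}{61} \approx 0.72131$)
$\left(M{\left(3 - 4 \right)} + Y\right)^{2} = \left(\frac{-4 + \left(3 - 4\right)}{2 \left(3 - 4\right)} + \frac{44}{61}\right)^{2} = \left(\frac{-4 - 1}{2 \left(-1\right)} + \frac{44}{61}\right)^{2} = \left(\frac{1}{2} \left(-1\right) \left(-5\right) + \frac{44}{61}\right)^{2} = \left(\frac{5}{2} + \frac{44}{61}\right)^{2} = \left(\frac{393}{122}\right)^{2} = \frac{154449}{14884}$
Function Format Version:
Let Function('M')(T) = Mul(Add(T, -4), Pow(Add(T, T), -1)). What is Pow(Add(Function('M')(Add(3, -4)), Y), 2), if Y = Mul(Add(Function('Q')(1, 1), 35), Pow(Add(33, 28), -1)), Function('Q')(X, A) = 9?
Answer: Rational(154449, 14884) ≈ 10.377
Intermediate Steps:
Function('M')(T) = Mul(Rational(1, 2), Pow(T, -1), Add(-4, T)) (Function('M')(T) = Mul(Add(-4, T), Pow(Mul(2, T), -1)) = Mul(Add(-4, T), Mul(Rational(1, 2), Pow(T, -1))) = Mul(Rational(1, 2), Pow(T, -1), Add(-4, T)))
Y = Rational(44, 61) (Y = Mul(Add(9, 35), Pow(Add(33, 28), -1)) = Mul(44, Pow(61, -1)) = Mul(44, Rational(1, 61)) = Rational(44, 61) ≈ 0.72131)
Pow(Add(Function('M')(Add(3, -4)), Y), 2) = Pow(Add(Mul(Rational(1, 2), Pow(Add(3, -4), -1), Add(-4, Add(3, -4))), Rational(44, 61)), 2) = Pow(Add(Mul(Rational(1, 2), Pow(-1, -1), Add(-4, -1)), Rational(44, 61)), 2) = Pow(Add(Mul(Rational(1, 2), -1, -5), Rational(44, 61)), 2) = Pow(Add(Rational(5, 2), Rational(44, 61)), 2) = Pow(Rational(393, 122), 2) = Rational(154449, 14884)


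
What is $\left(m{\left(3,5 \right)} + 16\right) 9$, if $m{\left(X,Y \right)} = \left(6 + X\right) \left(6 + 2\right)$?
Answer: $792$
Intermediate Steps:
$m{\left(X,Y \right)} = 48 + 8 X$ ($m{\left(X,Y \right)} = \left(6 + X\right) 8 = 48 + 8 X$)
$\left(m{\left(3,5 \right)} + 16\right) 9 = \left(\left(48 + 8 \cdot 3\right) + 16\right) 9 = \left(\left(48 + 24\right) + 16\right) 9 = \left(72 + 16\right) 9 = 88 \cdot 9 = 792$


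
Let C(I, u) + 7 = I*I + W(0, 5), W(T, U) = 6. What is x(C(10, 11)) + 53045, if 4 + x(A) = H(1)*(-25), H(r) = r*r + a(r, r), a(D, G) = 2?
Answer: 52966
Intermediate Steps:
H(r) = 2 + r² (H(r) = r*r + 2 = r² + 2 = 2 + r²)
C(I, u) = -1 + I² (C(I, u) = -7 + (I*I + 6) = -7 + (I² + 6) = -7 + (6 + I²) = -1 + I²)
x(A) = -79 (x(A) = -4 + (2 + 1²)*(-25) = -4 + (2 + 1)*(-25) = -4 + 3*(-25) = -4 - 75 = -79)
x(C(10, 11)) + 53045 = -79 + 53045 = 52966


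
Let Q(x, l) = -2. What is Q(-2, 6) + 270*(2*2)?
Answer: 1078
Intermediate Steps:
Q(-2, 6) + 270*(2*2) = -2 + 270*(2*2) = -2 + 270*4 = -2 + 1080 = 1078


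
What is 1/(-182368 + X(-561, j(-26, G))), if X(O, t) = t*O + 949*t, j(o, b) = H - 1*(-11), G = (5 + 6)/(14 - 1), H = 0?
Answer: -1/178100 ≈ -5.6148e-6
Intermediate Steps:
G = 11/13 ≈ 0.84615
j(o, b) = 11 (j(o, b) = 0 - 1*(-11) = 0 + 11 = 11)
X(O, t) = 949*t + O*t (X(O, t) = O*t + 949*t = 949*t + O*t)
1/(-182368 + X(-561, j(-26, G))) = 1/(-182368 + 11*(949 - 561)) = 1/(-182368 + 11*388) = 1/(-182368 + 4268) = 1/(-178100) = -1/178100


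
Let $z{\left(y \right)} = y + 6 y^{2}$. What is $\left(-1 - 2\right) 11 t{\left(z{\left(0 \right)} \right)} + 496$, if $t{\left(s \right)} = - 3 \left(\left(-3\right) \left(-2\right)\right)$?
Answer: $1090$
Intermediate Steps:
$t{\left(s \right)} = -18$ ($t{\left(s \right)} = \left(-3\right) 6 = -18$)
$\left(-1 - 2\right) 11 t{\left(z{\left(0 \right)} \right)} + 496 = \left(-1 - 2\right) 11 \left(-18\right) + 496 = \left(-3\right) 11 \left(-18\right) + 496 = \left(-33\right) \left(-18\right) + 496 = 594 + 496 = 1090$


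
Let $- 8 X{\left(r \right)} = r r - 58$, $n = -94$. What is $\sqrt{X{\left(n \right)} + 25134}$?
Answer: $\frac{9 \sqrt{1187}}{2} \approx 155.04$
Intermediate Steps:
$X{\left(r \right)} = \frac{29}{4} - \frac{r^{2}}{8}$ ($X{\left(r \right)} = - \frac{r r - 58}{8} = - \frac{r^{2} - 58}{8} = - \frac{-58 + r^{2}}{8} = \frac{29}{4} - \frac{r^{2}}{8}$)
$\sqrt{X{\left(n \right)} + 25134} = \sqrt{\left(\frac{29}{4} - \frac{\left(-94\right)^{2}}{8}\right) + 25134} = \sqrt{\left(\frac{29}{4} - \frac{2209}{2}\right) + 25134} = \sqrt{- \frac{4389}{4} + 25134} = \sqrt{\frac{96147}{4}} = \frac{9 \sqrt{1187}}{2}$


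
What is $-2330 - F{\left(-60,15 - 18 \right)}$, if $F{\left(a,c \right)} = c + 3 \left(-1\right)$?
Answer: $-2324$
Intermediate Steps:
$F{\left(a,c \right)} = -3 + c$ ($F{\left(a,c \right)} = c - 3 = -3 + c$)
$-2330 - F{\left(-60,15 - 18 \right)} = -2330 - \left(-3 + \left(15 - 18\right)\right) = -2330 - \left(-3 - 3\right) = -2330 - -6 = -2330 + 6 = -2324$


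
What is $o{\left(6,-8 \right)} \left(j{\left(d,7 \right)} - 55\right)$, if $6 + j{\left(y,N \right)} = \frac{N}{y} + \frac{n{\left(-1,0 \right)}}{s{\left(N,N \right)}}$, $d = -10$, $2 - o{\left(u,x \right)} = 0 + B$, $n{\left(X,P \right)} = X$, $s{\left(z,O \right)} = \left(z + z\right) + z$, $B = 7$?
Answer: $\frac{12967}{42} \approx 308.74$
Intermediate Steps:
$s{\left(z,O \right)} = 3 z$ ($s{\left(z,O \right)} = 2 z + z = 3 z$)
$o{\left(u,x \right)} = -5$ ($o{\left(u,x \right)} = 2 - \left(0 + 7\right) = 2 - 7 = -5$)
$j{\left(y,N \right)} = -6 - \frac{1}{3 N} + \frac{N}{y}$ ($j{\left(y,N \right)} = -6 + \left(\frac{N}{y} - \frac{1}{3 N}\right) = -6 + \left(- \frac{1}{3 N} + \frac{N}{y}\right) = -6 - \frac{1}{3 N} + \frac{N}{y}$)
$o{\left(6,-8 \right)} \left(j{\left(d,7 \right)} - 55\right) = - 5 \left(\left(-6 - \frac{1}{3 \cdot 7} + \frac{7}{-10}\right) - 55\right) = - 5 \left(\left(-6 - \frac{1}{21} + 7 \left(- \frac{1}{10}\right)\right) - 55\right) = - 5 \left(\left(-6 - \frac{1}{21} - \frac{7}{10}\right) - 55\right) = - 5 \left(- \frac{1417}{210} - 55\right) = \left(-5\right) \left(- \frac{12967}{210}\right) = \frac{12967}{42}$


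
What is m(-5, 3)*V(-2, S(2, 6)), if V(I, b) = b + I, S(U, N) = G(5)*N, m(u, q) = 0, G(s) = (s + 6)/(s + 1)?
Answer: 0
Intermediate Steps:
G(s) = (6 + s)/(1 + s)
S(U, N) = 11*N/6 (S(U, N) = ((6 + 5)/(1 + 5))*N = (11/6)*N = ((⅙)*11)*N = 11*N/6)
V(I, b) = I + b
m(-5, 3)*V(-2, S(2, 6)) = 0*(-2 + (11/6)*6) = 0*(-2 + 11) = 0*9 = 0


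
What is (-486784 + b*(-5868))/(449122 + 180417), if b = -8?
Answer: -439840/629539 ≈ -0.69867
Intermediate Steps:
(-486784 + b*(-5868))/(449122 + 180417) = (-486784 - 8*(-5868))/(449122 + 180417) = (-486784 + 46944)/629539 = -439840*1/629539 = -439840/629539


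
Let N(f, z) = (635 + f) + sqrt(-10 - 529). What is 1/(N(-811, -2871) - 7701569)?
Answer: -7701745/59316876045564 - 7*I*sqrt(11)/59316876045564 ≈ -1.2984e-7 - 3.914e-13*I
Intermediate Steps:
N(f, z) = 635 + f + 7*I*sqrt(11) (N(f, z) = (635 + f) + sqrt(-539) = (635 + f) + 7*I*sqrt(11) = 635 + f + 7*I*sqrt(11))
1/(N(-811, -2871) - 7701569) = 1/((635 - 811 + 7*I*sqrt(11)) - 7701569) = 1/((-176 + 7*I*sqrt(11)) - 7701569) = 1/(-7701745 + 7*I*sqrt(11))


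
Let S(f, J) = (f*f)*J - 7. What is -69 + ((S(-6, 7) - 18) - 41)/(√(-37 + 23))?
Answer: -69 - 93*I*√14/7 ≈ -69.0 - 49.711*I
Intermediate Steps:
S(f, J) = -7 + J*f² (S(f, J) = f²*J - 7 = J*f² - 7 = -7 + J*f²)
-69 + ((S(-6, 7) - 18) - 41)/(√(-37 + 23)) = -69 + (((-7 + 7*(-6)²) - 18) - 41)/(√(-37 + 23)) = -69 + (((-7 + 7*36) - 18) - 41)/(√(-14)) = -69 + (((-7 + 252) - 18) - 41)/((I*√14)) = -69 + (-I*√14/14)*((245 - 18) - 41) = -69 + (-I*√14/14)*(227 - 41) = -69 - I*√14/14*186 = -69 - 93*I*√14/7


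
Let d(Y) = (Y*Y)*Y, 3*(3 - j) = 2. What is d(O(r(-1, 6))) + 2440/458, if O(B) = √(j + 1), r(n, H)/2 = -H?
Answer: 1220/229 + 10*√30/9 ≈ 11.413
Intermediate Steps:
j = 7/3 (j = 3 - ⅓*2 = 3 - ⅔ = 7/3 ≈ 2.3333)
r(n, H) = -2*H (r(n, H) = 2*(-H) = -2*H)
O(B) = √30/3 (O(B) = √(7/3 + 1) = √(10/3) = √30/3)
d(Y) = Y³ (d(Y) = Y²*Y = Y³)
d(O(r(-1, 6))) + 2440/458 = (√30/3)³ + 2440/458 = 10*√30/9 + 2440*(1/458) = 10*√30/9 + 1220/229 = 1220/229 + 10*√30/9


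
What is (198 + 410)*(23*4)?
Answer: 55936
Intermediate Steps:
(198 + 410)*(23*4) = 608*92 = 55936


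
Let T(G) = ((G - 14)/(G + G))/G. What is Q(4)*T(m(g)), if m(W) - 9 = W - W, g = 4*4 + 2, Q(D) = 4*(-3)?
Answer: 10/27 ≈ 0.37037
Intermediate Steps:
Q(D) = -12
g = 18 (g = 16 + 2 = 18)
m(W) = 9 (m(W) = 9 + (W - W) = 9 + 0 = 9)
T(G) = (-14 + G)/(2*G²) (T(G) = ((-14 + G)/((2*G)))/G = ((-14 + G)*(1/(2*G)))/G = ((-14 + G)/(2*G))/G = (-14 + G)/(2*G²))
Q(4)*T(m(g)) = -6*(-14 + 9)/9² = -6*(-5)/81 = -12*(-5/162) = 10/27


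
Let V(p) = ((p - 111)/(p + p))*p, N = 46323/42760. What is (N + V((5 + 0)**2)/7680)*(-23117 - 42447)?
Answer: -145028371159/2052480 ≈ -70660.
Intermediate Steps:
N = 46323/42760 (N = 46323*(1/42760) = 46323/42760 ≈ 1.0833)
V(p) = -111/2 + p/2 (V(p) = ((-111 + p)/((2*p)))*p = ((-111 + p)*(1/(2*p)))*p = ((-111 + p)/(2*p))*p = -111/2 + p/2)
(N + V((5 + 0)**2)/7680)*(-23117 - 42447) = (46323/42760 + (-111/2 + (5 + 0)**2/2)/7680)*(-23117 - 42447) = (46323/42760 + (-111/2 + (1/2)*5**2)*(1/7680))*(-65564) = (46323/42760 + (-111/2 + (1/2)*25)*(1/7680))*(-65564) = (46323/42760 + (-111/2 + 25/2)*(1/7680))*(-65564) = (46323/42760 - 43*1/7680)*(-65564) = (46323/42760 - 43/7680)*(-65564) = (8848049/8209920)*(-65564) = -145028371159/2052480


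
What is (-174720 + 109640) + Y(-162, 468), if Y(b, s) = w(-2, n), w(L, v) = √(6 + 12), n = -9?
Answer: -65080 + 3*√2 ≈ -65076.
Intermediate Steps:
w(L, v) = 3*√2 (w(L, v) = √18 = 3*√2)
Y(b, s) = 3*√2
(-174720 + 109640) + Y(-162, 468) = (-174720 + 109640) + 3*√2 = -65080 + 3*√2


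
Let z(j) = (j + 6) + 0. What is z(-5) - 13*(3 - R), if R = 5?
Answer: 27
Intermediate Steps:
z(j) = 6 + j (z(j) = (6 + j) + 0 = 6 + j)
z(-5) - 13*(3 - R) = (6 - 5) - 13*(3 - 1*5) = 1 - 13*(3 - 5) = 1 - 13*(-2) = 1 + 26 = 27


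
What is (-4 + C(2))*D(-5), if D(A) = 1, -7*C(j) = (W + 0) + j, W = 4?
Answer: -34/7 ≈ -4.8571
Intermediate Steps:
C(j) = -4/7 - j/7 (C(j) = -((4 + 0) + j)/7 = -(4 + j)/7 = -4/7 - j/7)
(-4 + C(2))*D(-5) = (-4 + (-4/7 - ⅐*2))*1 = (-4 + (-4/7 - 2/7))*1 = (-4 - 6/7)*1 = -34/7*1 = -34/7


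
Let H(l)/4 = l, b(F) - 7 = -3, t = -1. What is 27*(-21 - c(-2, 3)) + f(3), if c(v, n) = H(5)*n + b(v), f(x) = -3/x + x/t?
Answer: -2299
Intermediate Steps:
b(F) = 4 (b(F) = 7 - 3 = 4)
H(l) = 4*l
f(x) = -x - 3/x (f(x) = -3/x + x/(-1) = -3/x + x*(-1) = -3/x - x = -x - 3/x)
c(v, n) = 4 + 20*n (c(v, n) = (4*5)*n + 4 = 20*n + 4 = 4 + 20*n)
27*(-21 - c(-2, 3)) + f(3) = 27*(-21 - (4 + 20*3)) + (-1*3 - 3/3) = 27*(-21 - (4 + 60)) + (-3 - 3*⅓) = 27*(-21 - 1*64) + (-3 - 1) = 27*(-21 - 64) - 4 = 27*(-85) - 4 = -2295 - 4 = -2299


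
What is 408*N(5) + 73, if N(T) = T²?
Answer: 10273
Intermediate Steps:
408*N(5) + 73 = 408*5² + 73 = 408*25 + 73 = 10200 + 73 = 10273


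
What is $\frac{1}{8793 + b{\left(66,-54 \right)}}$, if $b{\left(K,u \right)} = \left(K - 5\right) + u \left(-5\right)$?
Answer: $\frac{1}{9124} \approx 0.0001096$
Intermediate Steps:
$b{\left(K,u \right)} = -5 + K - 5 u$ ($b{\left(K,u \right)} = \left(-5 + K\right) - 5 u = -5 + K - 5 u$)
$\frac{1}{8793 + b{\left(66,-54 \right)}} = \frac{1}{8793 - -331} = \frac{1}{8793 + \left(-5 + 66 + 270\right)} = \frac{1}{8793 + 331} = \frac{1}{9124}$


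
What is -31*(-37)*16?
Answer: 18352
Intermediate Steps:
-31*(-37)*16 = 1147*16 = 18352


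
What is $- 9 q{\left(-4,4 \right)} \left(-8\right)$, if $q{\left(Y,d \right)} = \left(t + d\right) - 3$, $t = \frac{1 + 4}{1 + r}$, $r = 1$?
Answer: $252$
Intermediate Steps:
$t = \frac{5}{2}$ ($t = \frac{1 + 4}{1 + 1} = \frac{5}{2} \approx 2.5$)
$q{\left(Y,d \right)} = - \frac{1}{2} + d$ ($q{\left(Y,d \right)} = \left(\frac{5}{2} + d\right) - 3 = - \frac{1}{2} + d$)
$- 9 q{\left(-4,4 \right)} \left(-8\right) = - 9 \left(- \frac{1}{2} + 4\right) \left(-8\right) = \left(-9\right) \frac{7}{2} \left(-8\right) = \left(- \frac{63}{2}\right) \left(-8\right) = 252$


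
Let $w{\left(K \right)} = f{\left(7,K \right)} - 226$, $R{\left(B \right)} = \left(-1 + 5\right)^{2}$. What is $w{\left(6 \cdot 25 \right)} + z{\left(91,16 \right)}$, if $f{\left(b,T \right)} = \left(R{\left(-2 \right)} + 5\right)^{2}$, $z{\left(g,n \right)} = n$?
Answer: $231$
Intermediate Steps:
$R{\left(B \right)} = 16$ ($R{\left(B \right)} = 4^{2} = 16$)
$f{\left(b,T \right)} = 441$ ($f{\left(b,T \right)} = \left(16 + 5\right)^{2} = 21^{2} = 441$)
$w{\left(K \right)} = 215$ ($w{\left(K \right)} = 441 - 226 = 215$)
$w{\left(6 \cdot 25 \right)} + z{\left(91,16 \right)} = 215 + 16 = 231$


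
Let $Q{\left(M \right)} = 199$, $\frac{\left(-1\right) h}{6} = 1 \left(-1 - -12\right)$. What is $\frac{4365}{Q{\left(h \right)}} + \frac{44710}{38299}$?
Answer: $\frac{176072425}{7621501} \approx 23.102$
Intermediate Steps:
$h = -66$ ($h = - 6 \cdot 1 \left(-1 - -12\right) = - 6 \cdot 1 \left(-1 + 12\right) = - 6 \cdot 1 \cdot 11 = \left(-6\right) 11 = -66$)
$\frac{4365}{Q{\left(h \right)}} + \frac{44710}{38299} = \frac{4365}{199} + \frac{44710}{38299} = \frac{176072425}{7621501}$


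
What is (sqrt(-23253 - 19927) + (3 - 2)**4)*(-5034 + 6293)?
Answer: 1259 + 2518*I*sqrt(10795) ≈ 1259.0 + 2.6162e+5*I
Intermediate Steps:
(sqrt(-23253 - 19927) + (3 - 2)**4)*(-5034 + 6293) = (sqrt(-43180) + 1**4)*1259 = (2*I*sqrt(10795) + 1)*1259 = (1 + 2*I*sqrt(10795))*1259 = 1259 + 2518*I*sqrt(10795)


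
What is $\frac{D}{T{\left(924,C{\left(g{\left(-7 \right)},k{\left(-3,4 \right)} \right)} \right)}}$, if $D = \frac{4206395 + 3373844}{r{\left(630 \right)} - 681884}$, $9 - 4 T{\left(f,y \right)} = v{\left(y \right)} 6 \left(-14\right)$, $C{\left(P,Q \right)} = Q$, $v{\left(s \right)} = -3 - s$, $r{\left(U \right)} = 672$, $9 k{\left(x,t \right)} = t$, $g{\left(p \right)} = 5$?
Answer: $\frac{22740717}{143224823} \approx 0.15878$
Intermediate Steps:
$k{\left(x,t \right)} = \frac{t}{9}$
$T{\left(f,y \right)} = - \frac{243}{4} - 21 y$ ($T{\left(f,y \right)} = \frac{9}{4} - \frac{\left(-3 - y\right) 6 \left(-14\right)}{4} = \frac{9}{4} - \frac{\left(-18 - 6 y\right) \left(-14\right)}{4} = \frac{9}{4} - \frac{252 + 84 y}{4} = \frac{9}{4} - \left(63 + 21 y\right) = - \frac{243}{4} - 21 y$)
$D = - \frac{7580239}{681212}$ ($D = \frac{4206395 + 3373844}{672 - 681884} = \frac{7580239}{-681212} = 7580239 \left(- \frac{1}{681212}\right) = - \frac{7580239}{681212} \approx -11.128$)
$\frac{D}{T{\left(924,C{\left(g{\left(-7 \right)},k{\left(-3,4 \right)} \right)} \right)}} = - \frac{7580239}{681212 \left(- \frac{243}{4} - 21 \cdot \frac{1}{9} \cdot 4\right)} = - \frac{7580239}{681212 \left(- \frac{243}{4} - \frac{28}{3}\right)} = - \frac{7580239}{681212 \left(- \frac{841}{12}\right)} = \left(- \frac{7580239}{681212}\right) \left(- \frac{12}{841}\right) = \frac{22740717}{143224823}$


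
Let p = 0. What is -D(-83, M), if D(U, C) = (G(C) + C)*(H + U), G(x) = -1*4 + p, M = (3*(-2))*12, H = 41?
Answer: -3192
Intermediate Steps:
M = -72 (M = -6*12 = -72)
G(x) = -4 (G(x) = -1*4 + 0 = -4 + 0 = -4)
D(U, C) = (-4 + C)*(41 + U)
-D(-83, M) = -(-164 - 4*(-83) + 41*(-72) - 72*(-83)) = -(-164 + 332 - 2952 + 5976) = -1*3192 = -3192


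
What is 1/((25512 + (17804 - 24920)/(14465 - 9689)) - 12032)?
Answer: 398/5364447 ≈ 7.4192e-5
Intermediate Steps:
1/((25512 + (17804 - 24920)/(14465 - 9689)) - 12032) = 1/((25512 - 7116/4776) - 12032) = 1/((25512 - 7116*1/4776) - 12032) = 1/((25512 - 593/398) - 12032) = 1/(10153183/398 - 12032) = 1/(5364447/398) = 398/5364447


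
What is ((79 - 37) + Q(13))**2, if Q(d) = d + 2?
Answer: 3249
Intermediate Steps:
Q(d) = 2 + d
((79 - 37) + Q(13))**2 = ((79 - 37) + (2 + 13))**2 = (42 + 15)**2 = 57**2 = 3249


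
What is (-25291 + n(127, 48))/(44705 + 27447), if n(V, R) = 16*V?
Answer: -23259/72152 ≈ -0.32236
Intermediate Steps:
(-25291 + n(127, 48))/(44705 + 27447) = (-25291 + 16*127)/(44705 + 27447) = (-25291 + 2032)/72152 = -23259*1/72152 = -23259/72152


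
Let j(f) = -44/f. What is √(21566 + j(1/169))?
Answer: 3*√1570 ≈ 118.87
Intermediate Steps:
√(21566 + j(1/169)) = √(21566 - 44/(1/169)) = √(21566 - 44/1/169) = √(21566 - 44*169) = √(21566 - 7436) = √14130 = 3*√1570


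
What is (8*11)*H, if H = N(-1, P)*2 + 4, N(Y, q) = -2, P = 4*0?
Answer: 0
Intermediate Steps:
P = 0
H = 0 (H = -2*2 + 4 = -4 + 4 = 0)
(8*11)*H = (8*11)*0 = 88*0 = 0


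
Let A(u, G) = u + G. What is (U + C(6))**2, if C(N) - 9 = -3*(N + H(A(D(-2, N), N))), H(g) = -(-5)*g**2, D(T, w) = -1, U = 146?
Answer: 56644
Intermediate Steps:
A(u, G) = G + u
H(g) = 5*g**2
C(N) = 9 - 15*(-1 + N)**2 - 3*N (C(N) = 9 - 3*(N + 5*(N - 1)**2) = 9 - 3*(N + 5*(-1 + N)**2) = 9 + (-15*(-1 + N)**2 - 3*N) = 9 - 15*(-1 + N)**2 - 3*N)
(U + C(6))**2 = (146 + (-6 - 15*6**2 + 27*6))**2 = (146 + (-6 - 15*36 + 162))**2 = (146 + (-6 - 540 + 162))**2 = (146 - 384)**2 = (-238)**2 = 56644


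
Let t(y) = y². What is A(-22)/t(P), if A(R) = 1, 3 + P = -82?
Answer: 1/7225 ≈ 0.00013841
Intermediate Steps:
P = -85 (P = -3 - 82 = -85)
A(-22)/t(P) = 1/(-85)² = 1/7225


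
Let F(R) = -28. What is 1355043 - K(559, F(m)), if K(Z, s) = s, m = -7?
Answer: 1355071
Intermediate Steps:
1355043 - K(559, F(m)) = 1355043 - 1*(-28) = 1355043 + 28 = 1355071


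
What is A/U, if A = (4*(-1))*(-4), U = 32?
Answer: ½ ≈ 0.50000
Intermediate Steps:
A = 16 (A = -4*(-4) = 16)
A/U = 16/32 = 16*(1/32) = ½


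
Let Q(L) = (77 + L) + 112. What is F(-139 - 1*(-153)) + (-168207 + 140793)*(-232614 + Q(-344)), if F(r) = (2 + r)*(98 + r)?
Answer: 6381131158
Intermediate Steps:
Q(L) = 189 + L
F(-139 - 1*(-153)) + (-168207 + 140793)*(-232614 + Q(-344)) = (196 + (-139 - 1*(-153))² + 100*(-139 - 1*(-153))) + (-168207 + 140793)*(-232614 + (189 - 344)) = (196 + (-139 + 153)² + 100*(-139 + 153)) - 27414*(-232614 - 155) = (196 + 14² + 100*14) - 27414*(-232769) = (196 + 196 + 1400) + 6381129366 = 1792 + 6381129366 = 6381131158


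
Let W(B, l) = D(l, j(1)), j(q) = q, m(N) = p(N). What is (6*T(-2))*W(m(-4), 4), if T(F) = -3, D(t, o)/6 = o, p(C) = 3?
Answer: -108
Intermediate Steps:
m(N) = 3
D(t, o) = 6*o
W(B, l) = 6 (W(B, l) = 6*1 = 6)
(6*T(-2))*W(m(-4), 4) = (6*(-3))*6 = -18*6 = -108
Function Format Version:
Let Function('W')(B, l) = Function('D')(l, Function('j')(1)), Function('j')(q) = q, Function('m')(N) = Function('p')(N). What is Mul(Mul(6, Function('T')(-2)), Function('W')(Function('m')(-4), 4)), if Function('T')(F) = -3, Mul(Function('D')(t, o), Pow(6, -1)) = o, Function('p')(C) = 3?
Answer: -108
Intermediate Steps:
Function('m')(N) = 3
Function('D')(t, o) = Mul(6, o)
Function('W')(B, l) = 6 (Function('W')(B, l) = Mul(6, 1) = 6)
Mul(Mul(6, Function('T')(-2)), Function('W')(Function('m')(-4), 4)) = Mul(Mul(6, -3), 6) = Mul(-18, 6) = -108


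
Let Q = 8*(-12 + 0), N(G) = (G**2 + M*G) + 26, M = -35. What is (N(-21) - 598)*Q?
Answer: -57984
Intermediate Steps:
N(G) = 26 + G**2 - 35*G (N(G) = (G**2 - 35*G) + 26 = 26 + G**2 - 35*G)
Q = -96 (Q = 8*(-12) = -96)
(N(-21) - 598)*Q = ((26 + (-21)**2 - 35*(-21)) - 598)*(-96) = ((26 + 441 + 735) - 598)*(-96) = (1202 - 598)*(-96) = 604*(-96) = -57984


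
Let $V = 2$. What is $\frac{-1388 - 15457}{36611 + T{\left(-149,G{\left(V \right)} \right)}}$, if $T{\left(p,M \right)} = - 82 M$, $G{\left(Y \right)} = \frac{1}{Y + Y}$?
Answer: $- \frac{33690}{73181} \approx -0.46037$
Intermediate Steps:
$G{\left(Y \right)} = \frac{1}{2 Y}$
$\frac{-1388 - 15457}{36611 + T{\left(-149,G{\left(V \right)} \right)}} = \frac{-1388 - 15457}{36611 - 82 \frac{1}{2 \cdot 2}} = - \frac{16845}{36611 - 82 \cdot \frac{1}{2} \cdot \frac{1}{2}} = - \frac{16845}{36611 - \frac{41}{2}} = - \frac{16845}{\frac{73181}{2}} = \left(-16845\right) \frac{2}{73181} = - \frac{33690}{73181}$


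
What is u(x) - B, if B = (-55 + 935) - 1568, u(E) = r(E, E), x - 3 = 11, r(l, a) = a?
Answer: 702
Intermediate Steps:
x = 14 (x = 3 + 11 = 14)
u(E) = E
B = -688 (B = 880 - 1568 = -688)
u(x) - B = 14 - 1*(-688) = 14 + 688 = 702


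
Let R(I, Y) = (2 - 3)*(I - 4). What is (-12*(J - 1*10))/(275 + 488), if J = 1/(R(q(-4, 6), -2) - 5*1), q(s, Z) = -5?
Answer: 117/763 ≈ 0.15334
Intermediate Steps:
R(I, Y) = 4 - I (R(I, Y) = -(-4 + I) = 4 - I)
J = ¼ (J = 1/((4 - 1*(-5)) - 5*1) = 1/((4 + 5) - 5) = 1/(9 - 5) = 1/4 = ¼ ≈ 0.25000)
(-12*(J - 1*10))/(275 + 488) = (-12*(¼ - 1*10))/(275 + 488) = -12*(¼ - 10)/763 = -12*(-39/4)*(1/763) = 117*(1/763) = 117/763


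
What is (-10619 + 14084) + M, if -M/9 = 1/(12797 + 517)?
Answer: 15377667/4438 ≈ 3465.0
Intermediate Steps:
M = -3/4438 (M = -9/(12797 + 517) = -9/13314 = -9*1/13314 = -3/4438 ≈ -0.00067598)
(-10619 + 14084) + M = (-10619 + 14084) - 3/4438 = 3465 - 3/4438 = 15377667/4438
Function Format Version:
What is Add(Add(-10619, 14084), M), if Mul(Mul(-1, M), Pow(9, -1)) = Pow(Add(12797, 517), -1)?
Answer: Rational(15377667, 4438) ≈ 3465.0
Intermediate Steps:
M = Rational(-3, 4438) (M = Mul(-9, Pow(Add(12797, 517), -1)) = Mul(-9, Pow(13314, -1)) = Mul(-9, Rational(1, 13314)) = Rational(-3, 4438) ≈ -0.00067598)
Add(Add(-10619, 14084), M) = Add(Add(-10619, 14084), Rational(-3, 4438)) = Add(3465, Rational(-3, 4438)) = Rational(15377667, 4438)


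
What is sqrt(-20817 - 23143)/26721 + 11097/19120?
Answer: 11097/19120 + 2*I*sqrt(10990)/26721 ≈ 0.58039 + 0.0078465*I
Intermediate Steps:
sqrt(-20817 - 23143)/26721 + 11097/19120 = sqrt(-43960)*(1/26721) + 11097*(1/19120) = (2*I*sqrt(10990))*(1/26721) + 11097/19120 = 2*I*sqrt(10990)/26721 + 11097/19120 = 11097/19120 + 2*I*sqrt(10990)/26721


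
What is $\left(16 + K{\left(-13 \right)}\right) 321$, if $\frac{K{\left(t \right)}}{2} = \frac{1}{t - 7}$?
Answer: $\frac{51039}{10} \approx 5103.9$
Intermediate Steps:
$K{\left(t \right)} = \frac{2}{-7 + t}$ ($K{\left(t \right)} = \frac{2}{t - 7} = \frac{2}{-7 + t}$)
$\left(16 + K{\left(-13 \right)}\right) 321 = \left(16 + \frac{2}{-7 - 13}\right) 321 = \left(16 + \frac{2}{-20}\right) 321 = \left(16 + 2 \left(- \frac{1}{20}\right)\right) 321 = \left(16 - \frac{1}{10}\right) 321 = \frac{159}{10} \cdot 321 = \frac{51039}{10}$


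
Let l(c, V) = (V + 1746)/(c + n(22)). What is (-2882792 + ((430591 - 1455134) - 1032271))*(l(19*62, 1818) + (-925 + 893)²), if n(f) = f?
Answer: -253641358691/50 ≈ -5.0728e+9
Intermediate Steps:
l(c, V) = (1746 + V)/(22 + c) (l(c, V) = (V + 1746)/(c + 22) = (1746 + V)/(22 + c))
(-2882792 + ((430591 - 1455134) - 1032271))*(l(19*62, 1818) + (-925 + 893)²) = (-2882792 + ((430591 - 1455134) - 1032271))*((1746 + 1818)/(22 + 19*62) + (-925 + 893)²) = (-2882792 + (-1024543 - 1032271))*(3564/(22 + 1178) + (-32)²) = (-2882792 - 2056814)*(3564/1200 + 1024) = -4939606*((1/1200)*3564 + 1024) = -4939606*(297/100 + 1024) = -4939606*102697/100 = -253641358691/50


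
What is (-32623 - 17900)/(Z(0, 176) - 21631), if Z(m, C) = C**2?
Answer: -16841/3115 ≈ -5.4064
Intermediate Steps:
(-32623 - 17900)/(Z(0, 176) - 21631) = (-32623 - 17900)/(176**2 - 21631) = -50523/(30976 - 21631) = -50523/9345 = -50523*1/9345 = -16841/3115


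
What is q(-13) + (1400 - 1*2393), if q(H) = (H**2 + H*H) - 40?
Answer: -695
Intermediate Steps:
q(H) = -40 + 2*H**2 (q(H) = (H**2 + H**2) - 40 = 2*H**2 - 40 = -40 + 2*H**2)
q(-13) + (1400 - 1*2393) = (-40 + 2*(-13)**2) + (1400 - 1*2393) = (-40 + 2*169) + (1400 - 2393) = (-40 + 338) - 993 = 298 - 993 = -695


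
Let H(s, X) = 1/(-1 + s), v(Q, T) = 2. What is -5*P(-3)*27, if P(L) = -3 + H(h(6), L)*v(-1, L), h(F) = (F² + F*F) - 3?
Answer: 13635/34 ≈ 401.03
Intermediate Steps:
h(F) = -3 + 2*F² (h(F) = (F² + F²) - 3 = 2*F² - 3 = -3 + 2*F²)
P(L) = -101/34 (P(L) = -3 + 2/(-1 + (-3 + 2*6²)) = -3 + 2/(-1 + (-3 + 2*36)) = -3 + 2/(-1 + (-3 + 72)) = -3 + 2/(-1 + 69) = -3 + 2/68 = -3 + (1/68)*2 = -3 + 1/34 = -101/34)
-5*P(-3)*27 = -5*(-101/34)*27 = (505/34)*27 = 13635/34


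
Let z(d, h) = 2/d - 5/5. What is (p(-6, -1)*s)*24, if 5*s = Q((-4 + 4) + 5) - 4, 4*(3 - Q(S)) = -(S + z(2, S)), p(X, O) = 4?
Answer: 24/5 ≈ 4.8000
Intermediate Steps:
z(d, h) = -1 + 2/d (z(d, h) = 2/d - 5*⅕ = 2/d - 1 = -1 + 2/d)
Q(S) = 3 + S/4 (Q(S) = 3 - (-1)*(S + (2 - 1*2)/2)/4 = 3 - (-1)*(S + (2 - 2)/2)/4 = 3 - (-1)*(S + (½)*0)/4 = 3 - (-1)*(S + 0)/4 = 3 - (-1)*S/4 = 3 + S/4)
s = 1/20 (s = ((3 + ((-4 + 4) + 5)/4) - 4)/5 = ((3 + (0 + 5)/4) - 4)/5 = ((3 + (¼)*5) - 4)/5 = ((3 + 5/4) - 4)/5 = (17/4 - 4)/5 = (⅕)*(¼) = 1/20 ≈ 0.050000)
(p(-6, -1)*s)*24 = (4*(1/20))*24 = (⅕)*24 = 24/5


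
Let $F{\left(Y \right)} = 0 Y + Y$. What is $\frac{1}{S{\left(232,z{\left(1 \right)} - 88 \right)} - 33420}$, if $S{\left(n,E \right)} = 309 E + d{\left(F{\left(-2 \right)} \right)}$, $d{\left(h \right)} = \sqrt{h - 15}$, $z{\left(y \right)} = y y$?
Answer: $- \frac{60303}{3636451826} - \frac{i \sqrt{17}}{3636451826} \approx -1.6583 \cdot 10^{-5} - 1.1338 \cdot 10^{-9} i$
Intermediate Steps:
$F{\left(Y \right)} = Y$ ($F{\left(Y \right)} = 0 + Y = Y$)
$z{\left(y \right)} = y^{2}$
$d{\left(h \right)} = \sqrt{-15 + h}$
$S{\left(n,E \right)} = 309 E + i \sqrt{17}$ ($S{\left(n,E \right)} = 309 E + \sqrt{-15 - 2} = 309 E + \sqrt{-17} = 309 E + i \sqrt{17}$)
$\frac{1}{S{\left(232,z{\left(1 \right)} - 88 \right)} - 33420} = \frac{1}{\left(309 \left(1^{2} - 88\right) + i \sqrt{17}\right) - 33420} = \frac{1}{\left(309 \left(1 - 88\right) + i \sqrt{17}\right) - 33420} = \frac{1}{\left(309 \left(-87\right) + i \sqrt{17}\right) - 33420} = \frac{1}{\left(-26883 + i \sqrt{17}\right) - 33420} = \frac{1}{-60303 + i \sqrt{17}}$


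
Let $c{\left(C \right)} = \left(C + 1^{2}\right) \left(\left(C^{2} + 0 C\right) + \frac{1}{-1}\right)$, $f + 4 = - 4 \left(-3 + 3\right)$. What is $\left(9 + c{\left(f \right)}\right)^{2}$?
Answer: $1296$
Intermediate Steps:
$f = -4$ ($f = -4 - 4 \left(-3 + 3\right) = -4 - 0 = -4 + 0 = -4$)
$c{\left(C \right)} = \left(1 + C\right) \left(-1 + C^{2}\right)$ ($c{\left(C \right)} = \left(C + 1\right) \left(\left(C^{2} + 0\right) - 1\right) = \left(1 + C\right) \left(C^{2} - 1\right) = \left(1 + C\right) \left(-1 + C^{2}\right)$)
$\left(9 + c{\left(f \right)}\right)^{2} = \left(9 + \left(-1 + \left(-4\right)^{2} + \left(-4\right)^{3} - -4\right)\right)^{2} = \left(9 + \left(-1 + 16 - 64 + 4\right)\right)^{2} = \left(9 - 45\right)^{2} = \left(-36\right)^{2} = 1296$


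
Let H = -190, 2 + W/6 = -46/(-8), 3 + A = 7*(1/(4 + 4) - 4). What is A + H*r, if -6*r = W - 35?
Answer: -10223/24 ≈ -425.96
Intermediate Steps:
A = -241/8 (A = -3 + 7*(1/(4 + 4) - 4) = -3 + 7*(1/8 - 4) = -3 + 7*(-31/8) = -3 - 217/8 = -241/8 ≈ -30.125)
W = 45/2 (W = -12 + 6*(-46/(-8)) = -12 + 6*(-46*(-1/8)) = -12 + 6*(23/4) = -12 + 69/2 = 45/2 ≈ 22.500)
r = 25/12 (r = -(45/2 - 35)/6 = -1/6*(-25/2) = 25/12 ≈ 2.0833)
A + H*r = -241/8 - 190*25/12 = -241/8 - 2375/6 = -10223/24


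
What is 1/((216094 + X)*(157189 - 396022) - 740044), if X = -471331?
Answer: 1/60958278377 ≈ 1.6405e-11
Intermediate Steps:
1/((216094 + X)*(157189 - 396022) - 740044) = 1/((216094 - 471331)*(157189 - 396022) - 740044) = 1/(-255237*(-238833) - 740044) = 1/(60959018421 - 740044) = 1/60958278377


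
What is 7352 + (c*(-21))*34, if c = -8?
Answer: 13064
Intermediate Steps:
7352 + (c*(-21))*34 = 7352 - 8*(-21)*34 = 7352 + 168*34 = 7352 + 5712 = 13064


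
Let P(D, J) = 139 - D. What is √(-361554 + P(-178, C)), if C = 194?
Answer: I*√361237 ≈ 601.03*I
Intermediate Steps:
√(-361554 + P(-178, C)) = √(-361554 + (139 - 1*(-178))) = √(-361554 + (139 + 178)) = √(-361554 + 317) = √(-361237) = I*√361237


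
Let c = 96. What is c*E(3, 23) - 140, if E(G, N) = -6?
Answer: -716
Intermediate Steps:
c*E(3, 23) - 140 = 96*(-6) - 140 = -576 - 140 = -716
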